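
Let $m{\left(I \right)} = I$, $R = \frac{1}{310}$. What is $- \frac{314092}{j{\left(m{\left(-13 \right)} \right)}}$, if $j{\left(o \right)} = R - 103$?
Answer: $\frac{97368520}{31929} \approx 3049.5$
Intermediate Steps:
$R = \frac{1}{310} \approx 0.0032258$
$j{\left(o \right)} = - \frac{31929}{310}$ ($j{\left(o \right)} = \frac{1}{310} - 103 = - \frac{31929}{310}$)
$- \frac{314092}{j{\left(m{\left(-13 \right)} \right)}} = - \frac{314092}{- \frac{31929}{310}} = \left(-314092\right) \left(- \frac{310}{31929}\right) = \frac{97368520}{31929}$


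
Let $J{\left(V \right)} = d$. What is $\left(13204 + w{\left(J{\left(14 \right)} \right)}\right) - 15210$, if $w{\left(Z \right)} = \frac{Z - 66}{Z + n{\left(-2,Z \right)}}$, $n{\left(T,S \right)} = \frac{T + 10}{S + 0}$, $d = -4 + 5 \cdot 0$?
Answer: $- \frac{5983}{3} \approx -1994.3$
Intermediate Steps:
$d = -4$ ($d = -4 + 0 = -4$)
$n{\left(T,S \right)} = \frac{10 + T}{S}$
$J{\left(V \right)} = -4$
$w{\left(Z \right)} = \frac{-66 + Z}{Z + \frac{8}{Z}}$ ($w{\left(Z \right)} = \frac{Z - 66}{Z + \frac{10 - 2}{Z}} = \frac{-66 + Z}{Z + \frac{1}{Z} 8} = \frac{-66 + Z}{Z + \frac{8}{Z}}$)
$\left(13204 + w{\left(J{\left(14 \right)} \right)}\right) - 15210 = \left(13204 - \frac{4 \left(-66 - 4\right)}{8 + \left(-4\right)^{2}}\right) - 15210 = \left(13204 - 4 \frac{1}{8 + 16} \left(-70\right)\right) - 15210 = \left(13204 - 4 \cdot \frac{1}{24} \left(-70\right)\right) - 15210 = \left(13204 - \frac{1}{6} \left(-70\right)\right) - 15210 = \left(13204 + \frac{35}{3}\right) - 15210 = \frac{39647}{3} - 15210 = - \frac{5983}{3}$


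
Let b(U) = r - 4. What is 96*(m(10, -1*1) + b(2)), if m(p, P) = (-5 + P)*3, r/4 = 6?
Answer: 192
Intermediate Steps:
r = 24 (r = 4*6 = 24)
m(p, P) = -15 + 3*P
b(U) = 20 (b(U) = 24 - 4 = 20)
96*(m(10, -1*1) + b(2)) = 96*((-15 + 3*(-1*1)) + 20) = 96*((-15 + 3*(-1)) + 20) = 96*((-15 - 3) + 20) = 96*(-18 + 20) = 96*2 = 192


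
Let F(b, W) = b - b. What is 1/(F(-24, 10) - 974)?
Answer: -1/974 ≈ -0.0010267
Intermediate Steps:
F(b, W) = 0
1/(F(-24, 10) - 974) = 1/(0 - 974) = 1/(-974) = -1/974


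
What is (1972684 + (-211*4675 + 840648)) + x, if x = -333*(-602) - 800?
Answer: 2026573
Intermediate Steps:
x = 199666 (x = 200466 - 800 = 199666)
(1972684 + (-211*4675 + 840648)) + x = (1972684 + (-211*4675 + 840648)) + 199666 = (1972684 + (-986425 + 840648)) + 199666 = (1972684 - 145777) + 199666 = 1826907 + 199666 = 2026573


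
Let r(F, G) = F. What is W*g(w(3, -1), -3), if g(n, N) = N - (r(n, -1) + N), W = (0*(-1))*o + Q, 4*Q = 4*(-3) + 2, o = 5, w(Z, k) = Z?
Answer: 15/2 ≈ 7.5000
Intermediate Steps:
Q = -5/2 (Q = (4*(-3) + 2)/4 = (-12 + 2)/4 = (1/4)*(-10) = -5/2 ≈ -2.5000)
W = -5/2 (W = (0*(-1))*5 - 5/2 = 0*5 - 5/2 = 0 - 5/2 = -5/2 ≈ -2.5000)
g(n, N) = -n (g(n, N) = N - (n + N) = N - (N + n) = N + (-N - n) = -n)
W*g(w(3, -1), -3) = -(-5)*3/2 = -5/2*(-3) = 15/2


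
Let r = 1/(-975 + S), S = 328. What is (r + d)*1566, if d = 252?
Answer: 255325338/647 ≈ 3.9463e+5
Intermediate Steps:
r = -1/647 (r = 1/(-975 + 328) = 1/(-647) = -1/647 ≈ -0.0015456)
(r + d)*1566 = (-1/647 + 252)*1566 = (163043/647)*1566 = 255325338/647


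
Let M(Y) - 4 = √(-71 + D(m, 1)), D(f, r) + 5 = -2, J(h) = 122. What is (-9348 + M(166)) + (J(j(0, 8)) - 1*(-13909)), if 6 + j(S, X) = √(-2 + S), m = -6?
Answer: 4687 + I*√78 ≈ 4687.0 + 8.8318*I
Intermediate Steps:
j(S, X) = -6 + √(-2 + S)
D(f, r) = -7 (D(f, r) = -5 - 2 = -7)
M(Y) = 4 + I*√78 (M(Y) = 4 + √(-71 - 7) = 4 + √(-78) = 4 + I*√78)
(-9348 + M(166)) + (J(j(0, 8)) - 1*(-13909)) = (-9348 + (4 + I*√78)) + (122 - 1*(-13909)) = (-9344 + I*√78) + (122 + 13909) = (-9344 + I*√78) + 14031 = 4687 + I*√78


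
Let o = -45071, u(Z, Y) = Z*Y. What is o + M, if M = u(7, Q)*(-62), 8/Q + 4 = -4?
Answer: -44637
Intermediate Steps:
Q = -1 (Q = 8/(-4 - 4) = 8/(-8) = 8*(-⅛) = -1)
u(Z, Y) = Y*Z
M = 434 (M = -1*7*(-62) = -7*(-62) = 434)
o + M = -45071 + 434 = -44637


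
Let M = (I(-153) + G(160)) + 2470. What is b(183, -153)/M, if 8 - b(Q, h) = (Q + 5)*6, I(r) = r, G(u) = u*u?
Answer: -1120/27917 ≈ -0.040119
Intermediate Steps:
G(u) = u²
b(Q, h) = -22 - 6*Q (b(Q, h) = 8 - (Q + 5)*6 = 8 - (5 + Q)*6 = 8 - (30 + 6*Q) = 8 + (-30 - 6*Q) = -22 - 6*Q)
M = 27917 (M = (-153 + 160²) + 2470 = (-153 + 25600) + 2470 = 25447 + 2470 = 27917)
b(183, -153)/M = (-22 - 6*183)/27917 = (-22 - 1098)*(1/27917) = -1120*1/27917 = -1120/27917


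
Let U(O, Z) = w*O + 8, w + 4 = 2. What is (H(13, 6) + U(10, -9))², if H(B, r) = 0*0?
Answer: 144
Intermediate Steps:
w = -2 (w = -4 + 2 = -2)
H(B, r) = 0
U(O, Z) = 8 - 2*O (U(O, Z) = -2*O + 8 = 8 - 2*O)
(H(13, 6) + U(10, -9))² = (0 + (8 - 2*10))² = (0 + (8 - 20))² = (0 - 12)² = (-12)² = 144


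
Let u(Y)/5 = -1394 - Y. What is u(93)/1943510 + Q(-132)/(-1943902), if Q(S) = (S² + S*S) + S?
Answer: -8192380453/377799297602 ≈ -0.021684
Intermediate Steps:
u(Y) = -6970 - 5*Y (u(Y) = 5*(-1394 - Y) = -6970 - 5*Y)
Q(S) = S + 2*S² (Q(S) = (S² + S²) + S = 2*S² + S = S + 2*S²)
u(93)/1943510 + Q(-132)/(-1943902) = (-6970 - 5*93)/1943510 - 132*(1 + 2*(-132))/(-1943902) = (-6970 - 465)*(1/1943510) - 132*(1 - 264)*(-1/1943902) = -7435*1/1943510 - 132*(-263)*(-1/1943902) = -1487/388702 + 34716*(-1/1943902) = -1487/388702 - 17358/971951 = -8192380453/377799297602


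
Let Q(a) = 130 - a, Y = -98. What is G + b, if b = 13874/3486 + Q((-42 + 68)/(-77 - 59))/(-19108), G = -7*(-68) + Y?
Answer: 123582301475/323536656 ≈ 381.97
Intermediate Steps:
G = 378 (G = -7*(-68) - 98 = 476 - 98 = 378)
b = 1285445507/323536656 (b = 13874/3486 + (130 - (-42 + 68)/(-77 - 59))/(-19108) = 13874*(1/3486) + (130 - 26/(-136))*(-1/19108) = 991/249 + (130 - 26*(-1)/136)*(-1/19108) = 991/249 + (130 - 1*(-13/68))*(-1/19108) = 991/249 + (130 + 13/68)*(-1/19108) = 991/249 + (8853/68)*(-1/19108) = 991/249 - 8853/1299344 = 1285445507/323536656 ≈ 3.9731)
G + b = 378 + 1285445507/323536656 = 123582301475/323536656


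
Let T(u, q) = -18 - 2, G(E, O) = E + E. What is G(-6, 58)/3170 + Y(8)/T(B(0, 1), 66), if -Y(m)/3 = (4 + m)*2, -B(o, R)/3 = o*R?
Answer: 1140/317 ≈ 3.5962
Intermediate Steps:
B(o, R) = -3*R*o (B(o, R) = -3*o*R = -3*R*o)
G(E, O) = 2*E
T(u, q) = -20
Y(m) = -24 - 6*m (Y(m) = -3*(4 + m)*2 = -3*(8 + 2*m) = -24 - 6*m)
G(-6, 58)/3170 + Y(8)/T(B(0, 1), 66) = (2*(-6))/3170 + (-24 - 6*8)/(-20) = -12*1/3170 + (-24 - 48)*(-1/20) = -6/1585 - 72*(-1/20) = -6/1585 + 18/5 = 1140/317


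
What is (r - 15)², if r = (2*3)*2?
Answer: 9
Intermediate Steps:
r = 12 (r = 6*2 = 12)
(r - 15)² = (12 - 15)² = (-3)² = 9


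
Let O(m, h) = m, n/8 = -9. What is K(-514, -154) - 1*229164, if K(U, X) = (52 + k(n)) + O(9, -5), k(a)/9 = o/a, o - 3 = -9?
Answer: -916409/4 ≈ -2.2910e+5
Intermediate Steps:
o = -6 (o = 3 - 9 = -6)
n = -72 (n = 8*(-9) = -72)
k(a) = -54/a (k(a) = 9*(-6/a) = -54/a)
K(U, X) = 247/4 (K(U, X) = (52 - 54/(-72)) + 9 = (52 - 54*(-1/72)) + 9 = (52 + ¾) + 9 = 211/4 + 9 = 247/4)
K(-514, -154) - 1*229164 = 247/4 - 1*229164 = 247/4 - 229164 = -916409/4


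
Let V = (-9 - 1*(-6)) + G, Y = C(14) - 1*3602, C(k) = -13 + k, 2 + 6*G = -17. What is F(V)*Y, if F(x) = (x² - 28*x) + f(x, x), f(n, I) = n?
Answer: -26514163/36 ≈ -7.3650e+5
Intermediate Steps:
G = -19/6 (G = -⅓ + (⅙)*(-17) = -⅓ - 17/6 = -19/6 ≈ -3.1667)
Y = -3601 (Y = (-13 + 14) - 1*3602 = 1 - 3602 = -3601)
V = -37/6 (V = (-9 - 1*(-6)) - 19/6 = (-9 + 6) - 19/6 = -3 - 19/6 = -37/6 ≈ -6.1667)
F(x) = x² - 27*x (F(x) = (x² - 28*x) + x = x² - 27*x)
F(V)*Y = -37*(-27 - 37/6)/6*(-3601) = -37/6*(-199/6)*(-3601) = (7363/36)*(-3601) = -26514163/36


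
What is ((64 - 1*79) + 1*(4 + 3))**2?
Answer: 64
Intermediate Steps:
((64 - 1*79) + 1*(4 + 3))**2 = ((64 - 79) + 1*7)**2 = (-15 + 7)**2 = (-8)**2 = 64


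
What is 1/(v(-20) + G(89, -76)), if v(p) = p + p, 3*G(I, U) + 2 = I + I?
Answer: 3/56 ≈ 0.053571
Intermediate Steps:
G(I, U) = -⅔ + 2*I/3 (G(I, U) = -⅔ + (I + I)/3 = -⅔ + (2*I)/3 = -⅔ + 2*I/3)
v(p) = 2*p
1/(v(-20) + G(89, -76)) = 1/(2*(-20) + (-⅔ + (⅔)*89)) = 1/(-40 + (-⅔ + 178/3)) = 1/(-40 + 176/3) = 1/(56/3) = 3/56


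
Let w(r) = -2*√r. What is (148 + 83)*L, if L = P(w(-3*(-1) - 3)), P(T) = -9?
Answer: -2079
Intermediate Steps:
L = -9
(148 + 83)*L = (148 + 83)*(-9) = 231*(-9) = -2079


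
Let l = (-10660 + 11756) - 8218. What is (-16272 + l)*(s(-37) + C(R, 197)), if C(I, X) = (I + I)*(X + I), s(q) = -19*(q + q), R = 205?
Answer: -3888691044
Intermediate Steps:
l = -7122 (l = 1096 - 8218 = -7122)
s(q) = -38*q
C(I, X) = 2*I*(I + X) (C(I, X) = (2*I)*(I + X) = 2*I*(I + X))
(-16272 + l)*(s(-37) + C(R, 197)) = (-16272 - 7122)*(-38*(-37) + 2*205*(205 + 197)) = -23394*(1406 + 2*205*402) = -23394*(1406 + 164820) = -23394*166226 = -3888691044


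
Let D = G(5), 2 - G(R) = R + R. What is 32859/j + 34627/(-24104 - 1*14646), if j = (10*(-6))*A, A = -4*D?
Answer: -1440613/80000 ≈ -18.008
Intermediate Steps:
G(R) = 2 - 2*R (G(R) = 2 - (R + R) = 2 - 2*R)
D = -8 (D = 2 - 2*5 = 2 - 10 = -8)
A = 32 (A = -4*(-8) = 32)
j = -1920 (j = (10*(-6))*32 = -60*32 = -1920)
32859/j + 34627/(-24104 - 1*14646) = 32859/(-1920) + 34627/(-24104 - 1*14646) = 32859*(-1/1920) + 34627/(-24104 - 14646) = -10953/640 + 34627/(-38750) = -10953/640 + 34627*(-1/38750) = -10953/640 - 1117/1250 = -1440613/80000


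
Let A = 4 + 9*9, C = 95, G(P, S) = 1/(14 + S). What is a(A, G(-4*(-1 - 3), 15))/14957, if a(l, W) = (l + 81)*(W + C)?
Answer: 457496/433753 ≈ 1.0547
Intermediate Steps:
A = 85 (A = 4 + 81 = 85)
a(l, W) = (81 + l)*(95 + W) (a(l, W) = (l + 81)*(W + 95) = (81 + l)*(95 + W))
a(A, G(-4*(-1 - 3), 15))/14957 = (7695 + 81/(14 + 15) + 95*85 + 85/(14 + 15))/14957 = (7695 + 81/29 + 8075 + 85/29)*(1/14957) = (457496/29)*(1/14957) = 457496/433753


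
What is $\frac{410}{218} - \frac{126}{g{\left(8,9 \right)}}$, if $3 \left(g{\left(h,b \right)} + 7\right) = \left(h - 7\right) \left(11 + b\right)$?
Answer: $\frac{41407}{109} \approx 379.88$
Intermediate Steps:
$g{\left(h,b \right)} = -7 + \frac{\left(-7 + h\right) \left(11 + b\right)}{3}$ ($g{\left(h,b \right)} = -7 + \frac{\left(h - 7\right) \left(11 + b\right)}{3} = -7 + \frac{\left(-7 + h\right) \left(11 + b\right)}{3}$)
$\frac{410}{218} - \frac{126}{g{\left(8,9 \right)}} = \frac{410}{218} - \frac{126}{- \frac{98}{3} - 21 + \frac{11}{3} \cdot 8 + \frac{1}{3} \cdot 9 \cdot 8} = 410 \cdot \frac{1}{218} - \frac{126}{- \frac{98}{3} - 21 + \frac{88}{3} + 24} = \frac{205}{109} - \frac{126}{- \frac{1}{3}} = \frac{205}{109} - -378 = \frac{205}{109} + 378 = \frac{41407}{109}$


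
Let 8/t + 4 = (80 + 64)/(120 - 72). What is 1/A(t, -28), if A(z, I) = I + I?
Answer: -1/56 ≈ -0.017857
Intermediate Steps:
t = -8 (t = 8/(-4 + (80 + 64)/(120 - 72)) = 8/(-4 + 144/48) = 8/(-4 + 144*(1/48)) = 8/(-4 + 3) = 8/(-1) = 8*(-1) = -8)
A(z, I) = 2*I
1/A(t, -28) = 1/(2*(-28)) = 1/(-56) = -1/56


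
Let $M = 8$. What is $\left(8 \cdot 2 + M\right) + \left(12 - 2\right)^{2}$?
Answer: $124$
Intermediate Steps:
$\left(8 \cdot 2 + M\right) + \left(12 - 2\right)^{2} = \left(8 \cdot 2 + 8\right) + \left(12 - 2\right)^{2} = \left(16 + 8\right) + 10^{2} = 24 + 100 = 124$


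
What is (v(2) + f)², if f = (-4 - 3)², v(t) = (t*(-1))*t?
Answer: 2025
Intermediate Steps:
v(t) = -t² (v(t) = (-t)*t = -t²)
f = 49 (f = (-7)² = 49)
(v(2) + f)² = (-1*2² + 49)² = (-1*4 + 49)² = (-4 + 49)² = 45² = 2025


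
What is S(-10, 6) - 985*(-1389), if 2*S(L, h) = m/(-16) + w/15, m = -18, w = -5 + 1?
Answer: 328359703/240 ≈ 1.3682e+6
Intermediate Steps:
w = -4
S(L, h) = 103/240 (S(L, h) = (-18/(-16) - 4/15)/2 = (-18*(-1/16) - 4*1/15)/2 = (9/8 - 4/15)/2 = (½)*(103/120) = 103/240)
S(-10, 6) - 985*(-1389) = 103/240 - 985*(-1389) = 103/240 + 1368165 = 328359703/240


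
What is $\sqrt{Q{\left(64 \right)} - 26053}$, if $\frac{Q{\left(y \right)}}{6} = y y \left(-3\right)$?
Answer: $i \sqrt{99781} \approx 315.88 i$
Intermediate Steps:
$Q{\left(y \right)} = - 18 y^{2}$ ($Q{\left(y \right)} = 6 y y \left(-3\right) = 6 y^{2} \left(-3\right) = 6 \left(- 3 y^{2}\right) = - 18 y^{2}$)
$\sqrt{Q{\left(64 \right)} - 26053} = \sqrt{- 18 \cdot 64^{2} - 26053} = \sqrt{\left(-18\right) 4096 - 26053} = \sqrt{-73728 - 26053} = \sqrt{-99781} = i \sqrt{99781}$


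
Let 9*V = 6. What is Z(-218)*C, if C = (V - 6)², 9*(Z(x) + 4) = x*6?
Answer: -114688/27 ≈ -4247.7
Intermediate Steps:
V = ⅔ (V = (⅑)*6 = ⅔ ≈ 0.66667)
Z(x) = -4 + 2*x/3 (Z(x) = -4 + (x*6)/9 = -4 + (6*x)/9 = -4 + 2*x/3)
C = 256/9 (C = (⅔ - 6)² = (-16/3)² = 256/9 ≈ 28.444)
Z(-218)*C = (-4 + (⅔)*(-218))*(256/9) = (-4 - 436/3)*(256/9) = -448/3*256/9 = -114688/27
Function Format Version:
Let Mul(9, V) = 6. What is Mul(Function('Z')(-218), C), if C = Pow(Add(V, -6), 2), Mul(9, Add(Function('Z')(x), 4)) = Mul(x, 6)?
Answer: Rational(-114688, 27) ≈ -4247.7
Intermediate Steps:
V = Rational(2, 3) (V = Mul(Rational(1, 9), 6) = Rational(2, 3) ≈ 0.66667)
Function('Z')(x) = Add(-4, Mul(Rational(2, 3), x)) (Function('Z')(x) = Add(-4, Mul(Rational(1, 9), Mul(x, 6))) = Add(-4, Mul(Rational(1, 9), Mul(6, x))) = Add(-4, Mul(Rational(2, 3), x)))
C = Rational(256, 9) (C = Pow(Add(Rational(2, 3), -6), 2) = Pow(Rational(-16, 3), 2) = Rational(256, 9) ≈ 28.444)
Mul(Function('Z')(-218), C) = Mul(Add(-4, Mul(Rational(2, 3), -218)), Rational(256, 9)) = Mul(Add(-4, Rational(-436, 3)), Rational(256, 9)) = Mul(Rational(-448, 3), Rational(256, 9)) = Rational(-114688, 27)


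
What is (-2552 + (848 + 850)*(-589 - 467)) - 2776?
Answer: -1798416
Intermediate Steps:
(-2552 + (848 + 850)*(-589 - 467)) - 2776 = (-2552 + 1698*(-1056)) - 2776 = (-2552 - 1793088) - 2776 = -1795640 - 2776 = -1798416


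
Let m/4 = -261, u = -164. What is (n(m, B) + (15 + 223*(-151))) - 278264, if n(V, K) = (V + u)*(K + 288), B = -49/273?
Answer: -25724758/39 ≈ -6.5961e+5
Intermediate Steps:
B = -7/39 (B = -49*1/273 = -7/39 ≈ -0.17949)
m = -1044 (m = 4*(-261) = -1044)
n(V, K) = (-164 + V)*(288 + K) (n(V, K) = (V - 164)*(K + 288) = (-164 + V)*(288 + K))
(n(m, B) + (15 + 223*(-151))) - 278264 = ((-47232 - 164*(-7/39) + 288*(-1044) - 7/39*(-1044)) + (15 + 223*(-151))) - 278264 = ((-47232 + 1148/39 - 300672 + 2436/13) + (15 - 33673)) - 278264 = (-13559800/39 - 33658) - 278264 = -14872462/39 - 278264 = -25724758/39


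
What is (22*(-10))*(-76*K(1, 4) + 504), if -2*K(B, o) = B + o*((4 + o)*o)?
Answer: -1189320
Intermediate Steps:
K(B, o) = -B/2 - o²*(4 + o)/2 (K(B, o) = -(B + o*((4 + o)*o))/2 = -(B + o*(o*(4 + o)))/2 = -(B + o²*(4 + o))/2 = -B/2 - o²*(4 + o)/2)
(22*(-10))*(-76*K(1, 4) + 504) = (22*(-10))*(-76*(-2*4² - ½*1 - ½*4³) + 504) = -220*(-76*(-2*16 - ½ - ½*64) + 504) = -220*(-76*(-32 - ½ - 32) + 504) = -220*(-76*(-129/2) + 504) = -220*(4902 + 504) = -220*5406 = -1189320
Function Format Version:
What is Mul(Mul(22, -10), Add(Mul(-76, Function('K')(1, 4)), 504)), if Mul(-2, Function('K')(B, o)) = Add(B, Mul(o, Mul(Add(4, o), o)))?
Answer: -1189320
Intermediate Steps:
Function('K')(B, o) = Add(Mul(Rational(-1, 2), B), Mul(Rational(-1, 2), Pow(o, 2), Add(4, o))) (Function('K')(B, o) = Mul(Rational(-1, 2), Add(B, Mul(o, Mul(Add(4, o), o)))) = Mul(Rational(-1, 2), Add(B, Mul(o, Mul(o, Add(4, o))))) = Mul(Rational(-1, 2), Add(B, Mul(Pow(o, 2), Add(4, o)))) = Add(Mul(Rational(-1, 2), B), Mul(Rational(-1, 2), Pow(o, 2), Add(4, o))))
Mul(Mul(22, -10), Add(Mul(-76, Function('K')(1, 4)), 504)) = Mul(Mul(22, -10), Add(Mul(-76, Add(Mul(-2, Pow(4, 2)), Mul(Rational(-1, 2), 1), Mul(Rational(-1, 2), Pow(4, 3)))), 504)) = Mul(-220, Add(Mul(-76, Add(Mul(-2, 16), Rational(-1, 2), Mul(Rational(-1, 2), 64))), 504)) = Mul(-220, Add(Mul(-76, Add(-32, Rational(-1, 2), -32)), 504)) = Mul(-220, Add(Mul(-76, Rational(-129, 2)), 504)) = Mul(-220, Add(4902, 504)) = Mul(-220, 5406) = -1189320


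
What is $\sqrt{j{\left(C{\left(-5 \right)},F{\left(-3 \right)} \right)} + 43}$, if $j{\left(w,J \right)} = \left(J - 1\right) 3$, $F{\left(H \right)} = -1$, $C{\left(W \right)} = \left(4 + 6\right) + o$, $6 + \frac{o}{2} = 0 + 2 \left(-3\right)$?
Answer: $\sqrt{37} \approx 6.0828$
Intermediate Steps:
$o = -24$ ($o = -12 + 2 \left(0 + 2 \left(-3\right)\right) = -12 + 2 \left(0 - 6\right) = -12 + 2 \left(-6\right) = -12 - 12 = -24$)
$C{\left(W \right)} = -14$ ($C{\left(W \right)} = \left(4 + 6\right) - 24 = 10 - 24 = -14$)
$j{\left(w,J \right)} = -3 + 3 J$ ($j{\left(w,J \right)} = \left(-1 + J\right) 3 = -3 + 3 J$)
$\sqrt{j{\left(C{\left(-5 \right)},F{\left(-3 \right)} \right)} + 43} = \sqrt{\left(-3 + 3 \left(-1\right)\right) + 43} = \sqrt{\left(-3 - 3\right) + 43} = \sqrt{-6 + 43} = \sqrt{37}$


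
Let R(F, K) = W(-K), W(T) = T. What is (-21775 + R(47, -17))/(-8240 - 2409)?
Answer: 946/463 ≈ 2.0432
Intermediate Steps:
R(F, K) = -K
(-21775 + R(47, -17))/(-8240 - 2409) = (-21775 - 1*(-17))/(-8240 - 2409) = (-21775 + 17)/(-10649) = -21758*(-1/10649) = 946/463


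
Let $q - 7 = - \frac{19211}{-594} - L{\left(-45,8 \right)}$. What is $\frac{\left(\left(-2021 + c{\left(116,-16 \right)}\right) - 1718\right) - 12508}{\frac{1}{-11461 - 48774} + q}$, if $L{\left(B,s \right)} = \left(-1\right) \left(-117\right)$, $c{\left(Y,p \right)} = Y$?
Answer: $\frac{577160566290}{2778580909} \approx 207.72$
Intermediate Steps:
$L{\left(B,s \right)} = 117$
$q = - \frac{46129}{594}$ ($q = 7 - \left(117 + \frac{19211}{-594}\right) = 7 - \frac{50287}{594} = - \frac{46129}{594} \approx -77.658$)
$\frac{\left(\left(-2021 + c{\left(116,-16 \right)}\right) - 1718\right) - 12508}{\frac{1}{-11461 - 48774} + q} = \frac{\left(\left(-2021 + 116\right) - 1718\right) - 12508}{\frac{1}{-11461 - 48774} - \frac{46129}{594}} = \frac{\left(-1905 - 1718\right) - 12508}{\frac{1}{-60235} - \frac{46129}{594}} = \frac{-3623 - 12508}{- \frac{1}{60235} - \frac{46129}{594}} = - \frac{16131}{- \frac{2778580909}{35779590}} = \left(-16131\right) \left(- \frac{35779590}{2778580909}\right) = \frac{577160566290}{2778580909}$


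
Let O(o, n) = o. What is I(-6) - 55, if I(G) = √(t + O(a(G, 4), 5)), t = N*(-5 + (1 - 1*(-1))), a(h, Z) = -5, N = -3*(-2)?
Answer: -55 + I*√23 ≈ -55.0 + 4.7958*I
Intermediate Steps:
N = 6
t = -18 (t = 6*(-5 + (1 - 1*(-1))) = 6*(-5 + (1 + 1)) = 6*(-5 + 2) = 6*(-3) = -18)
I(G) = I*√23 (I(G) = √(-18 - 5) = √(-23) = I*√23)
I(-6) - 55 = I*√23 - 55 = -55 + I*√23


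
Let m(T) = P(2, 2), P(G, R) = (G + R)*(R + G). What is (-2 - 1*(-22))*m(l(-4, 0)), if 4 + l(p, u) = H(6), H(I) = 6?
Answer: 320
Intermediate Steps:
P(G, R) = (G + R)² (P(G, R) = (G + R)*(G + R) = (G + R)²)
l(p, u) = 2 (l(p, u) = -4 + 6 = 2)
m(T) = 16 (m(T) = (2 + 2)² = 4² = 16)
(-2 - 1*(-22))*m(l(-4, 0)) = (-2 - 1*(-22))*16 = (-2 + 22)*16 = 20*16 = 320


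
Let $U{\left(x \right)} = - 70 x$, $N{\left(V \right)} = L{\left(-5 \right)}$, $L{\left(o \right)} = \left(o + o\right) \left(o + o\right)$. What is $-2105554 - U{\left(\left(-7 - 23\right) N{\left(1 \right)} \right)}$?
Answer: $-2315554$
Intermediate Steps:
$L{\left(o \right)} = 4 o^{2}$ ($L{\left(o \right)} = 2 o 2 o = 4 o^{2}$)
$N{\left(V \right)} = 100$ ($N{\left(V \right)} = 4 \left(-5\right)^{2} = 4 \cdot 25 = 100$)
$-2105554 - U{\left(\left(-7 - 23\right) N{\left(1 \right)} \right)} = -2105554 - - 70 \left(-7 - 23\right) 100 = -2105554 - - 70 \left(\left(-30\right) 100\right) = -2105554 - \left(-70\right) \left(-3000\right) = -2105554 - 210000 = -2315554$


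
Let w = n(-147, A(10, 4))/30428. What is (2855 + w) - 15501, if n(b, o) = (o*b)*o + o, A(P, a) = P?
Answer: -192403589/15214 ≈ -12646.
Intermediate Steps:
n(b, o) = o + b*o² (n(b, o) = (b*o)*o + o = b*o² + o = o + b*o²)
w = -7345/15214 (w = (10*(1 - 147*10))/30428 = (10*(1 - 1470))*(1/30428) = (10*(-1469))*(1/30428) = -14690*1/30428 = -7345/15214 ≈ -0.48278)
(2855 + w) - 15501 = (2855 - 7345/15214) - 15501 = 43428625/15214 - 15501 = -192403589/15214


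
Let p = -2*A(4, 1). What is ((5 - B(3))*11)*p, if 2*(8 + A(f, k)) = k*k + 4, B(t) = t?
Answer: 242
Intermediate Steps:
A(f, k) = -6 + k²/2 (A(f, k) = -8 + (k*k + 4)/2 = -8 + (k² + 4)/2 = -8 + (4 + k²)/2 = -8 + (2 + k²/2) = -6 + k²/2)
p = 11 (p = -2*(-6 + (½)*1²) = -2*(-6 + (½)*1) = -2*(-6 + ½) = -2*(-11/2) = 11)
((5 - B(3))*11)*p = ((5 - 1*3)*11)*11 = ((5 - 3)*11)*11 = (2*11)*11 = 22*11 = 242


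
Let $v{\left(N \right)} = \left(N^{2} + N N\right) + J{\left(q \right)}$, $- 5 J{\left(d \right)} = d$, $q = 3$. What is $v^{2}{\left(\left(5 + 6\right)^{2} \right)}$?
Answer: $\frac{21435009649}{25} \approx 8.574 \cdot 10^{8}$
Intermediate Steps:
$J{\left(d \right)} = - \frac{d}{5}$
$v{\left(N \right)} = - \frac{3}{5} + 2 N^{2}$ ($v{\left(N \right)} = \left(N^{2} + N N\right) - \frac{3}{5} = \left(N^{2} + N^{2}\right) - \frac{3}{5} = 2 N^{2} - \frac{3}{5} = - \frac{3}{5} + 2 N^{2}$)
$v^{2}{\left(\left(5 + 6\right)^{2} \right)} = \left(- \frac{3}{5} + 2 \left(\left(5 + 6\right)^{2}\right)^{2}\right)^{2} = \left(- \frac{3}{5} + 2 \left(11^{2}\right)^{2}\right)^{2} = \left(- \frac{3}{5} + 2 \cdot 121^{2}\right)^{2} = \left(- \frac{3}{5} + 2 \cdot 14641\right)^{2} = \left(- \frac{3}{5} + 29282\right)^{2} = \left(\frac{146407}{5}\right)^{2} = \frac{21435009649}{25}$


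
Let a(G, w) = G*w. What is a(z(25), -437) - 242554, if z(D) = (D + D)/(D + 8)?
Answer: -8026132/33 ≈ -2.4322e+5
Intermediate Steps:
z(D) = 2*D/(8 + D) (z(D) = (2*D)/(8 + D) = 2*D/(8 + D))
a(z(25), -437) - 242554 = (2*25/(8 + 25))*(-437) - 242554 = (2*25/33)*(-437) - 242554 = (2*25*(1/33))*(-437) - 242554 = (50/33)*(-437) - 242554 = -21850/33 - 242554 = -8026132/33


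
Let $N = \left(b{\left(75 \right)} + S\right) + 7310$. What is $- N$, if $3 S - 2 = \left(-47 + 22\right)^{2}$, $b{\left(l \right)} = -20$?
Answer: $-7499$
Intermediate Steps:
$S = 209$ ($S = \frac{2}{3} + \frac{\left(-47 + 22\right)^{2}}{3} = \frac{2}{3} + \frac{\left(-25\right)^{2}}{3} = \frac{2}{3} + \frac{1}{3} \cdot 625 = \frac{2}{3} + \frac{625}{3} = 209$)
$N = 7499$ ($N = \left(-20 + 209\right) + 7310 = 189 + 7310 = 7499$)
$- N = \left(-1\right) 7499 = -7499$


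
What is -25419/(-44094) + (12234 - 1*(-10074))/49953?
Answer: 250378251/244736398 ≈ 1.0231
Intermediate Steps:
-25419/(-44094) + (12234 - 1*(-10074))/49953 = -25419*(-1/44094) + (12234 + 10074)*(1/49953) = 8473/14698 + 22308*(1/49953) = 8473/14698 + 7436/16651 = 250378251/244736398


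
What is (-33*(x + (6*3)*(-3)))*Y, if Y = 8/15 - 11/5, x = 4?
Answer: -2750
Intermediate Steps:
Y = -5/3 (Y = 8*(1/15) - 11*⅕ = 8/15 - 11/5 = -5/3 ≈ -1.6667)
(-33*(x + (6*3)*(-3)))*Y = -33*(4 + (6*3)*(-3))*(-5/3) = -33*(4 + 18*(-3))*(-5/3) = -33*(4 - 54)*(-5/3) = -33*(-50)*(-5/3) = 1650*(-5/3) = -2750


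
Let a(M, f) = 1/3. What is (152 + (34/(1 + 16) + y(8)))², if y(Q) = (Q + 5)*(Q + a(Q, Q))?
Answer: 619369/9 ≈ 68819.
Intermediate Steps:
a(M, f) = ⅓
y(Q) = (5 + Q)*(⅓ + Q) (y(Q) = (Q + 5)*(Q + ⅓) = (5 + Q)*(⅓ + Q))
(152 + (34/(1 + 16) + y(8)))² = (152 + (34/(1 + 16) + (5/3 + 8² + (16/3)*8)))² = (152 + (34/17 + (5/3 + 64 + 128/3)))² = (152 + (34*(1/17) + 325/3))² = (152 + (2 + 325/3))² = (152 + 331/3)² = (787/3)² = 619369/9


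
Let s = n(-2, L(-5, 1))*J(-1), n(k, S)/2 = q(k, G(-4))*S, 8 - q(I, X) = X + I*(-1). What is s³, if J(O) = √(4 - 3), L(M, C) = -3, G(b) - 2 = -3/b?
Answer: -59319/8 ≈ -7414.9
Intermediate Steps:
G(b) = 2 - 3/b
q(I, X) = 8 + I - X (q(I, X) = 8 - (X + I*(-1)) = 8 - (X - I) = 8 + (I - X) = 8 + I - X)
J(O) = 1 (J(O) = √1 = 1)
n(k, S) = 2*S*(21/4 + k) (n(k, S) = 2*((8 + k - (2 - 3/(-4)))*S) = 2*((8 + k - (2 - 3*(-¼)))*S) = 2*((8 + k - (2 + ¾))*S) = 2*((8 + k - 1*11/4)*S) = 2*((8 + k - 11/4)*S) = 2*((21/4 + k)*S) = 2*(S*(21/4 + k)) = 2*S*(21/4 + k))
s = -39/2 (s = ((½)*(-3)*(21 + 4*(-2)))*1 = ((½)*(-3)*(21 - 8))*1 = ((½)*(-3)*13)*1 = -39/2*1 = -39/2 ≈ -19.500)
s³ = (-39/2)³ = -59319/8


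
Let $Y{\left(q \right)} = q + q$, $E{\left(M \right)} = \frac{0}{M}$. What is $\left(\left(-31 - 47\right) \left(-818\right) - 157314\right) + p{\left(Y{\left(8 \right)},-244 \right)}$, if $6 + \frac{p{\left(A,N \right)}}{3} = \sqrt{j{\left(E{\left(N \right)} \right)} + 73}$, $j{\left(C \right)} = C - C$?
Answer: $-93528 + 3 \sqrt{73} \approx -93502.0$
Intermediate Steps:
$E{\left(M \right)} = 0$
$j{\left(C \right)} = 0$
$Y{\left(q \right)} = 2 q$
$p{\left(A,N \right)} = -18 + 3 \sqrt{73}$ ($p{\left(A,N \right)} = -18 + 3 \sqrt{0 + 73} = -18 + 3 \sqrt{73}$)
$\left(\left(-31 - 47\right) \left(-818\right) - 157314\right) + p{\left(Y{\left(8 \right)},-244 \right)} = \left(\left(-31 - 47\right) \left(-818\right) - 157314\right) - \left(18 - 3 \sqrt{73}\right) = \left(\left(-78\right) \left(-818\right) - 157314\right) - \left(18 - 3 \sqrt{73}\right) = \left(63804 - 157314\right) - \left(18 - 3 \sqrt{73}\right) = -93510 - \left(18 - 3 \sqrt{73}\right) = -93528 + 3 \sqrt{73}$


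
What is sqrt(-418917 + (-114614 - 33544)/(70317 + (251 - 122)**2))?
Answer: I*sqrt(9776959722398)/4831 ≈ 647.24*I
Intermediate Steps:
sqrt(-418917 + (-114614 - 33544)/(70317 + (251 - 122)**2)) = sqrt(-418917 - 148158/(70317 + 129**2)) = sqrt(-418917 - 148158/(70317 + 16641)) = sqrt(-418917 - 148158/86958) = sqrt(-418917 - 148158*1/86958) = sqrt(-418917 - 8231/4831) = sqrt(-2023796258/4831) = I*sqrt(9776959722398)/4831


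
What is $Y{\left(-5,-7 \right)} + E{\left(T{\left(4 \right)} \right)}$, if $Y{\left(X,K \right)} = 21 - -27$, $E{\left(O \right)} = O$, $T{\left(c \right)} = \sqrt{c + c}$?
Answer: $48 + 2 \sqrt{2} \approx 50.828$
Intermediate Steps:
$T{\left(c \right)} = \sqrt{2} \sqrt{c}$ ($T{\left(c \right)} = \sqrt{2 c} = \sqrt{2} \sqrt{c}$)
$Y{\left(X,K \right)} = 48$ ($Y{\left(X,K \right)} = 21 + 27 = 48$)
$Y{\left(-5,-7 \right)} + E{\left(T{\left(4 \right)} \right)} = 48 + \sqrt{2} \sqrt{4} = 48 + \sqrt{2} \cdot 2 = 48 + 2 \sqrt{2}$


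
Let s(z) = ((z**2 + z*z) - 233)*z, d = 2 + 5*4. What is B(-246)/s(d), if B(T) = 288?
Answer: 48/2695 ≈ 0.017811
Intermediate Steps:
d = 22 (d = 2 + 20 = 22)
s(z) = z*(-233 + 2*z**2) (s(z) = ((z**2 + z**2) - 233)*z = (2*z**2 - 233)*z = (-233 + 2*z**2)*z = z*(-233 + 2*z**2))
B(-246)/s(d) = 288/((22*(-233 + 2*22**2))) = 288/((22*(-233 + 2*484))) = 288/((22*(-233 + 968))) = 288/((22*735)) = 288/16170 = 288*(1/16170) = 48/2695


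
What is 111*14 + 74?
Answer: 1628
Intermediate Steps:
111*14 + 74 = 1554 + 74 = 1628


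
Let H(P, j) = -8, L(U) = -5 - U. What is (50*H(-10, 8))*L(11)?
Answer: 6400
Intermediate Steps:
(50*H(-10, 8))*L(11) = (50*(-8))*(-5 - 1*11) = -400*(-5 - 11) = -400*(-16) = 6400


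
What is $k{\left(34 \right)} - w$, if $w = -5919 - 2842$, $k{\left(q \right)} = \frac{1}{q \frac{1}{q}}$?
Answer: $8762$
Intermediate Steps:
$k{\left(q \right)} = 1$ ($k{\left(q \right)} = 1^{-1} = 1$)
$w = -8761$ ($w = -5919 - 2842 = -8761$)
$k{\left(34 \right)} - w = 1 - -8761 = 1 + 8761 = 8762$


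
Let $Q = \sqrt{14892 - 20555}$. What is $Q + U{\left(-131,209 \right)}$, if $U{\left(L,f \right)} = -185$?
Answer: $-185 + i \sqrt{5663} \approx -185.0 + 75.253 i$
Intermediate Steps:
$Q = i \sqrt{5663}$ ($Q = \sqrt{-5663} = i \sqrt{5663} \approx 75.253 i$)
$Q + U{\left(-131,209 \right)} = i \sqrt{5663} - 185 = -185 + i \sqrt{5663}$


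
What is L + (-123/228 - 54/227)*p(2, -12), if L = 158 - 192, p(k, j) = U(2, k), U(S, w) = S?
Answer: -306695/8626 ≈ -35.555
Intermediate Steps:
p(k, j) = 2
L = -34
L + (-123/228 - 54/227)*p(2, -12) = -34 + (-123/228 - 54/227)*2 = -34 + (-123*1/228 - 54*1/227)*2 = -34 + (-41/76 - 54/227)*2 = -34 - 13411/17252*2 = -34 - 13411/8626 = -306695/8626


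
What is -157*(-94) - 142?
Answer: 14616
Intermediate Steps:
-157*(-94) - 142 = 14758 - 142 = 14616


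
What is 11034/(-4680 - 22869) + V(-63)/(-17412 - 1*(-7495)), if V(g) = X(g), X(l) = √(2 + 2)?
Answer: -12164364/30355937 ≈ -0.40072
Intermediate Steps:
X(l) = 2 (X(l) = √4 = 2)
V(g) = 2
11034/(-4680 - 22869) + V(-63)/(-17412 - 1*(-7495)) = 11034/(-4680 - 22869) + 2/(-17412 - 1*(-7495)) = 11034/(-27549) + 2/(-17412 + 7495) = 11034*(-1/27549) + 2/(-9917) = -1226/3061 + 2*(-1/9917) = -1226/3061 - 2/9917 = -12164364/30355937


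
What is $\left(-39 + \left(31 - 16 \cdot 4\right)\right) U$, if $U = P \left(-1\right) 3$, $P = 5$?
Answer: $1080$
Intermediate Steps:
$U = -15$ ($U = 5 \left(-1\right) 3 = \left(-5\right) 3 = -15$)
$\left(-39 + \left(31 - 16 \cdot 4\right)\right) U = \left(-39 + \left(31 - 16 \cdot 4\right)\right) \left(-15\right) = \left(-39 + \left(31 - 64\right)\right) \left(-15\right) = \left(-39 - 33\right) \left(-15\right) = \left(-72\right) \left(-15\right) = 1080$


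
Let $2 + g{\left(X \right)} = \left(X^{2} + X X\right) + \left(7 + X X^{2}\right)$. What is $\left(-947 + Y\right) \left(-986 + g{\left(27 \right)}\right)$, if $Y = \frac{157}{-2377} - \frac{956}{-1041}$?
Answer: $- \frac{15732876122880}{824819} \approx -1.9074 \cdot 10^{7}$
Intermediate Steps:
$Y = \frac{2108975}{2474457}$ ($Y = 157 \left(- \frac{1}{2377}\right) - - \frac{956}{1041} = - \frac{157}{2377} + \frac{956}{1041} = \frac{2108975}{2474457} \approx 0.8523$)
$g{\left(X \right)} = 5 + X^{3} + 2 X^{2}$ ($g{\left(X \right)} = -2 + \left(\left(X^{2} + X X\right) + \left(7 + X X^{2}\right)\right) = -2 + \left(\left(X^{2} + X^{2}\right) + \left(7 + X^{3}\right)\right) = -2 + \left(2 X^{2} + \left(7 + X^{3}\right)\right) = -2 + \left(7 + X^{3} + 2 X^{2}\right) = 5 + X^{3} + 2 X^{2}$)
$\left(-947 + Y\right) \left(-986 + g{\left(27 \right)}\right) = \left(-947 + \frac{2108975}{2474457}\right) \left(-986 + \left(5 + 27^{3} + 2 \cdot 27^{2}\right)\right) = - \frac{2341201804 \left(-986 + \left(5 + 19683 + 2 \cdot 729\right)\right)}{2474457} = - \frac{2341201804 \left(-986 + \left(5 + 19683 + 1458\right)\right)}{2474457} = - \frac{2341201804 \left(-986 + 21146\right)}{2474457} = \left(- \frac{2341201804}{2474457}\right) 20160 = - \frac{15732876122880}{824819}$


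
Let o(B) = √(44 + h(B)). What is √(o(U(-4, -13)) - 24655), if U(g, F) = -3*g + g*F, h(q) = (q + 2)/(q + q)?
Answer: √(-394480 + 2*√2849)/4 ≈ 157.0*I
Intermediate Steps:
h(q) = (2 + q)/(2*q) (h(q) = (2 + q)/((2*q)) = (2 + q)*(1/(2*q)) = (2 + q)/(2*q))
U(g, F) = -3*g + F*g
o(B) = √(44 + (2 + B)/(2*B))
√(o(U(-4, -13)) - 24655) = √(√(178 + 4/((-4*(-3 - 13))))/2 - 24655) = √(√(178 + 4/((-4*(-16))))/2 - 24655) = √(√(178 + 4/64)/2 - 24655) = √(√(178 + 4*(1/64))/2 - 24655) = √(√(178 + 1/16)/2 - 24655) = √(√(2849/16)/2 - 24655) = √((√2849/4)/2 - 24655) = √(√2849/8 - 24655) = √(-24655 + √2849/8)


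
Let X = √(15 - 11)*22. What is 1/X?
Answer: 1/44 ≈ 0.022727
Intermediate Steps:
X = 44 (X = √4*22 = 2*22 = 44)
1/X = 1/44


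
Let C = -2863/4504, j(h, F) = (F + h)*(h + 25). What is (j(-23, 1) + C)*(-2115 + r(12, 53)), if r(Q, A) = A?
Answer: 207271209/2252 ≈ 92039.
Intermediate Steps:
j(h, F) = (25 + h)*(F + h) (j(h, F) = (F + h)*(25 + h) = (25 + h)*(F + h))
C = -2863/4504 (C = -2863*1/4504 = -2863/4504 ≈ -0.63566)
(j(-23, 1) + C)*(-2115 + r(12, 53)) = (((-23)² + 25*1 + 25*(-23) + 1*(-23)) - 2863/4504)*(-2115 + 53) = ((529 + 25 - 575 - 23) - 2863/4504)*(-2062) = (-44 - 2863/4504)*(-2062) = -201039/4504*(-2062) = 207271209/2252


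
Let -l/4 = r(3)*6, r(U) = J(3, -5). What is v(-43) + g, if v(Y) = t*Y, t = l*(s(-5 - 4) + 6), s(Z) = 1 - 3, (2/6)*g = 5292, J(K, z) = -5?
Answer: -4764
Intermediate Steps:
r(U) = -5
g = 15876 (g = 3*5292 = 15876)
s(Z) = -2
l = 120 (l = -(-20)*6 = -4*(-30) = 120)
t = 480 (t = 120*(-2 + 6) = 120*4 = 480)
v(Y) = 480*Y
v(-43) + g = 480*(-43) + 15876 = -20640 + 15876 = -4764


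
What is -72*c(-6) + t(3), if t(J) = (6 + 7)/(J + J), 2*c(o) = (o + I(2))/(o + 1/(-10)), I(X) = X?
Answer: -7847/366 ≈ -21.440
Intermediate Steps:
c(o) = (2 + o)/(2*(-⅒ + o)) (c(o) = ((o + 2)/(o + 1/(-10)))/2 = ((2 + o)/(o - ⅒))/2 = ((2 + o)/(-⅒ + o))/2 = (2 + o)/(2*(-⅒ + o)))
t(J) = 13/(2*J) (t(J) = 13/((2*J)) = 13*(1/(2*J)) = 13/(2*J))
-72*c(-6) + t(3) = -360*(2 - 6)/(-1 + 10*(-6)) + (13/2)/3 = -360*(-4)/(-1 - 60) + (13/2)*(⅓) = -360*(-4)/(-61) + 13/6 = -360*(-1)*(-4)/61 + 13/6 = -72*20/61 + 13/6 = -1440/61 + 13/6 = -7847/366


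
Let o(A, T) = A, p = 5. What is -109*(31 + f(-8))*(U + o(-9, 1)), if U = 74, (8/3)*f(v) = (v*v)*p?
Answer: -1069835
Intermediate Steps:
f(v) = 15*v**2/8 (f(v) = 3*((v*v)*5)/8 = 3*(v**2*5)/8 = 3*(5*v**2)/8 = 15*v**2/8)
-109*(31 + f(-8))*(U + o(-9, 1)) = -109*(31 + (15/8)*(-8)**2)*(74 - 9) = -109*(31 + (15/8)*64)*65 = -109*(31 + 120)*65 = -16459*65 = -109*9815 = -1069835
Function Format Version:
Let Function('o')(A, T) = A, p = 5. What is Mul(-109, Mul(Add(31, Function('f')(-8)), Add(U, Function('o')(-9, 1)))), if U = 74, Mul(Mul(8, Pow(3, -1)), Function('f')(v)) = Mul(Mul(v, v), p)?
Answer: -1069835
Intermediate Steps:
Function('f')(v) = Mul(Rational(15, 8), Pow(v, 2)) (Function('f')(v) = Mul(Rational(3, 8), Mul(Mul(v, v), 5)) = Mul(Rational(3, 8), Mul(Pow(v, 2), 5)) = Mul(Rational(3, 8), Mul(5, Pow(v, 2))) = Mul(Rational(15, 8), Pow(v, 2)))
Mul(-109, Mul(Add(31, Function('f')(-8)), Add(U, Function('o')(-9, 1)))) = Mul(-109, Mul(Add(31, Mul(Rational(15, 8), Pow(-8, 2))), Add(74, -9))) = Mul(-109, Mul(Add(31, Mul(Rational(15, 8), 64)), 65)) = Mul(-109, Mul(Add(31, 120), 65)) = Mul(-109, Mul(151, 65)) = Mul(-109, 9815) = -1069835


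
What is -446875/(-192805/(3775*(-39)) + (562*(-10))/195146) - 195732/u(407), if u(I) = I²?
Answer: -212675550263327113071/609550552524947 ≈ -3.4891e+5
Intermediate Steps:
-446875/(-192805/(3775*(-39)) + (562*(-10))/195146) - 195732/u(407) = -446875/(-192805/(3775*(-39)) + (562*(-10))/195146) - 195732/(407²) = -446875/(-192805/(-147225) - 5620*1/195146) - 195732/165649 = -446875/(-192805*(-1/147225) - 2810/97573) - 195732*1/165649 = -446875/(38561/29445 - 2810/97573) - 195732/165649 = -446875/3679772003/2873036985 - 195732/165649 = -446875*2873036985/3679772003 - 195732/165649 = -1283888402671875/3679772003 - 195732/165649 = -212675550263327113071/609550552524947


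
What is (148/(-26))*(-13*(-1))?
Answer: -74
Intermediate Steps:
(148/(-26))*(-13*(-1)) = -1/26*148*13 = -74/13*13 = -74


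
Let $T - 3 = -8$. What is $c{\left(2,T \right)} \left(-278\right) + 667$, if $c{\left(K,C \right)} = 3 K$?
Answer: $-1001$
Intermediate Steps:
$T = -5$ ($T = 3 - 8 = -5$)
$c{\left(2,T \right)} \left(-278\right) + 667 = 3 \cdot 2 \left(-278\right) + 667 = 6 \left(-278\right) + 667 = -1668 + 667 = -1001$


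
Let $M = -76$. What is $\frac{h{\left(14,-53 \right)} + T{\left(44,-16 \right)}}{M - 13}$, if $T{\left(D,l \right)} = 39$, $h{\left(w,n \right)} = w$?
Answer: $- \frac{53}{89} \approx -0.59551$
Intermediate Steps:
$\frac{h{\left(14,-53 \right)} + T{\left(44,-16 \right)}}{M - 13} = \frac{14 + 39}{-76 - 13} = \frac{53}{-89} = 53 \left(- \frac{1}{89}\right) = - \frac{53}{89}$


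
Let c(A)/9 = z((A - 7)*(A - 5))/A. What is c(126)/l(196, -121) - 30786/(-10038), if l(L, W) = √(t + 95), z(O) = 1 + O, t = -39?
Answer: 733/239 + 1800*√14/49 ≈ 140.52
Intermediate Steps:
l(L, W) = 2*√14 (l(L, W) = √(-39 + 95) = √56 = 2*√14)
c(A) = 9*(1 + (-7 + A)*(-5 + A))/A (c(A) = 9*((1 + (A - 7)*(A - 5))/A) = 9*((1 + (-7 + A)*(-5 + A))/A) = 9*(1 + (-7 + A)*(-5 + A))/A)
c(126)/l(196, -121) - 30786/(-10038) = (-108 + 9*126 + 324/126)/((2*√14)) - 30786/(-10038) = (-108 + 1134 + 324*(1/126))*(√14/28) - 30786*(-1/10038) = (-108 + 1134 + 18/7)*(√14/28) + 733/239 = 7200*(√14/28)/7 + 733/239 = 1800*√14/49 + 733/239 = 733/239 + 1800*√14/49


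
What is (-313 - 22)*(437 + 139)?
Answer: -192960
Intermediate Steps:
(-313 - 22)*(437 + 139) = -335*576 = -192960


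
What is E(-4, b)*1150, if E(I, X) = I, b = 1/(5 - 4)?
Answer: -4600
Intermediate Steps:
b = 1 (b = 1/1 = 1)
E(-4, b)*1150 = -4*1150 = -4600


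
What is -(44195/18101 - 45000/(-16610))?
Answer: -154862395/30065761 ≈ -5.1508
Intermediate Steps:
-(44195/18101 - 45000/(-16610)) = -(44195*(1/18101) - 45000*(-1/16610)) = -(44195/18101 + 4500/1661) = -1*154862395/30065761 = -154862395/30065761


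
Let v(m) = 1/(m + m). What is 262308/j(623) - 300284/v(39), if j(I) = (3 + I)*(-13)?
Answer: -95304867642/4069 ≈ -2.3422e+7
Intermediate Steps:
j(I) = -39 - 13*I
v(m) = 1/(2*m)
262308/j(623) - 300284/v(39) = 262308/(-39 - 13*623) - 300284/((1/2)/39) = 262308/(-39 - 8099) - 300284/((1/2)*(1/39)) = 262308/(-8138) - 300284/1/78 = 262308*(-1/8138) - 300284*78 = -131154/4069 - 23422152 = -95304867642/4069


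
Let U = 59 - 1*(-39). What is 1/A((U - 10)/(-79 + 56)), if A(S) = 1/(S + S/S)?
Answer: -65/23 ≈ -2.8261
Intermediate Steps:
U = 98 (U = 59 + 39 = 98)
A(S) = 1/(1 + S) (A(S) = 1/(S + 1) = 1/(1 + S))
1/A((U - 10)/(-79 + 56)) = 1/(1/(1 + (98 - 10)/(-79 + 56))) = 1/(1/(1 + 88/(-23))) = 1/(1/(1 + 88*(-1/23))) = 1/(1/(1 - 88/23)) = 1/(1/(-65/23)) = 1/(-23/65) = -65/23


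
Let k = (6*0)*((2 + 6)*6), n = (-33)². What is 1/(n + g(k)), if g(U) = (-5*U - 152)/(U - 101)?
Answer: 101/110141 ≈ 0.00091701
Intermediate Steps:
n = 1089
k = 0 (k = 0*(8*6) = 0*48 = 0)
g(U) = (-152 - 5*U)/(-101 + U)
1/(n + g(k)) = 1/(1089 + (-152 - 5*0)/(-101 + 0)) = 1/(1089 + (-152 + 0)/(-101)) = 1/(1089 - 1/101*(-152)) = 1/(1089 + 152/101) = 1/(110141/101) = 101/110141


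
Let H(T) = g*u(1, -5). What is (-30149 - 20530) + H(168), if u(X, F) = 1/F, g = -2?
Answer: -253393/5 ≈ -50679.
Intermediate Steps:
H(T) = ⅖ (H(T) = -2/(-5) = -2*(-⅕) = ⅖)
(-30149 - 20530) + H(168) = (-30149 - 20530) + ⅖ = -50679 + ⅖ = -253393/5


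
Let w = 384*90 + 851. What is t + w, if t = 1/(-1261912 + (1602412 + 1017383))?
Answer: 48083994914/1357883 ≈ 35411.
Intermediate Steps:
w = 35411 (w = 34560 + 851 = 35411)
t = 1/1357883 (t = 1/(-1261912 + 2619795) = 1/1357883 ≈ 7.3644e-7)
t + w = 1/1357883 + 35411 = 48083994914/1357883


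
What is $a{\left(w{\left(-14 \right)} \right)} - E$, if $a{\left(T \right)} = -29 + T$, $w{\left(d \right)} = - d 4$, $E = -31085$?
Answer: $31112$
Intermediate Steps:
$w{\left(d \right)} = - 4 d$
$a{\left(w{\left(-14 \right)} \right)} - E = \left(-29 - -56\right) - -31085 = \left(-29 + 56\right) + 31085 = 27 + 31085 = 31112$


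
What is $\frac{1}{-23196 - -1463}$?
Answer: $- \frac{1}{21733} \approx -4.6013 \cdot 10^{-5}$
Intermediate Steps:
$\frac{1}{-23196 - -1463} = \frac{1}{-23196 + \left(1500 - 37\right)} = \frac{1}{-23196 + 1463} = \frac{1}{-21733} = - \frac{1}{21733}$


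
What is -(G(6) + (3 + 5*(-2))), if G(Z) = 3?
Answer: 4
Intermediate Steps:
-(G(6) + (3 + 5*(-2))) = -(3 + (3 + 5*(-2))) = -(3 + (3 - 10)) = -(3 - 7) = -1*(-4) = 4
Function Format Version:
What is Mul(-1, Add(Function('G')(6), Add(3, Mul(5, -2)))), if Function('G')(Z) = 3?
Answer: 4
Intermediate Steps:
Mul(-1, Add(Function('G')(6), Add(3, Mul(5, -2)))) = Mul(-1, Add(3, Add(3, Mul(5, -2)))) = Mul(-1, Add(3, Add(3, -10))) = Mul(-1, Add(3, -7)) = Mul(-1, -4) = 4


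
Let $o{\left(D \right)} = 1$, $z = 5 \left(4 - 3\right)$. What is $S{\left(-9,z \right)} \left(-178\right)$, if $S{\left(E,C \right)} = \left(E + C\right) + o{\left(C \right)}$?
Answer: $534$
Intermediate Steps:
$z = 5$ ($z = 5 \cdot 1 = 5$)
$S{\left(E,C \right)} = 1 + C + E$ ($S{\left(E,C \right)} = \left(E + C\right) + 1 = \left(C + E\right) + 1 = 1 + C + E$)
$S{\left(-9,z \right)} \left(-178\right) = \left(1 + 5 - 9\right) \left(-178\right) = \left(-3\right) \left(-178\right) = 534$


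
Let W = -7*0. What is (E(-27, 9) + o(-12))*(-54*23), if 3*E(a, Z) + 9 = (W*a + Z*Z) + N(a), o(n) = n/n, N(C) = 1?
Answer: -31464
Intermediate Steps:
W = 0
o(n) = 1
E(a, Z) = -8/3 + Z**2/3 (E(a, Z) = -3 + ((0*a + Z*Z) + 1)/3 = -3 + ((0 + Z**2) + 1)/3 = -3 + (Z**2 + 1)/3 = -3 + (1 + Z**2)/3 = -3 + (1/3 + Z**2/3) = -8/3 + Z**2/3)
(E(-27, 9) + o(-12))*(-54*23) = ((-8/3 + (1/3)*9**2) + 1)*(-54*23) = ((-8/3 + (1/3)*81) + 1)*(-1242) = ((-8/3 + 27) + 1)*(-1242) = (73/3 + 1)*(-1242) = (76/3)*(-1242) = -31464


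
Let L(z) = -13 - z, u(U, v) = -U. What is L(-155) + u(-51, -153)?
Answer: 193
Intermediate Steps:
L(-155) + u(-51, -153) = (-13 - 1*(-155)) - 1*(-51) = (-13 + 155) + 51 = 142 + 51 = 193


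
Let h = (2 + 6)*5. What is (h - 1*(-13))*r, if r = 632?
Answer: 33496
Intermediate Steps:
h = 40 (h = 8*5 = 40)
(h - 1*(-13))*r = (40 - 1*(-13))*632 = (40 + 13)*632 = 53*632 = 33496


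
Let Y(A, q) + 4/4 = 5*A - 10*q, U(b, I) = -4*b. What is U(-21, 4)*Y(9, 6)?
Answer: -1344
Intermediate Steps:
Y(A, q) = -1 - 10*q + 5*A (Y(A, q) = -1 + (5*A - 10*q) = -1 + (-10*q + 5*A) = -1 - 10*q + 5*A)
U(-21, 4)*Y(9, 6) = (-4*(-21))*(-1 - 10*6 + 5*9) = 84*(-1 - 60 + 45) = 84*(-16) = -1344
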